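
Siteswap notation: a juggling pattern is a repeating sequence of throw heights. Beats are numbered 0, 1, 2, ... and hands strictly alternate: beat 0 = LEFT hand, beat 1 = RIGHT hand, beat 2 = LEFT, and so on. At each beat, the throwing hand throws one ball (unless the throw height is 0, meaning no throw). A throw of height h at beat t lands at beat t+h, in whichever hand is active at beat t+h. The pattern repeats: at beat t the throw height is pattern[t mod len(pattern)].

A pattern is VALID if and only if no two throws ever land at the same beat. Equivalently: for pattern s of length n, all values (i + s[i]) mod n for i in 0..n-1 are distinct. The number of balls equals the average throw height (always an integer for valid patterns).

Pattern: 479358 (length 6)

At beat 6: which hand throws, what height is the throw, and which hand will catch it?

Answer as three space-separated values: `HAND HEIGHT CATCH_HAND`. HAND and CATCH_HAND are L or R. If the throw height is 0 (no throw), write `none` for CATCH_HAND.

Answer: L 4 L

Derivation:
Beat 6: 6 mod 2 = 0, so hand = L
Throw height = pattern[6 mod 6] = pattern[0] = 4
Lands at beat 6+4=10, 10 mod 2 = 0, so catch hand = L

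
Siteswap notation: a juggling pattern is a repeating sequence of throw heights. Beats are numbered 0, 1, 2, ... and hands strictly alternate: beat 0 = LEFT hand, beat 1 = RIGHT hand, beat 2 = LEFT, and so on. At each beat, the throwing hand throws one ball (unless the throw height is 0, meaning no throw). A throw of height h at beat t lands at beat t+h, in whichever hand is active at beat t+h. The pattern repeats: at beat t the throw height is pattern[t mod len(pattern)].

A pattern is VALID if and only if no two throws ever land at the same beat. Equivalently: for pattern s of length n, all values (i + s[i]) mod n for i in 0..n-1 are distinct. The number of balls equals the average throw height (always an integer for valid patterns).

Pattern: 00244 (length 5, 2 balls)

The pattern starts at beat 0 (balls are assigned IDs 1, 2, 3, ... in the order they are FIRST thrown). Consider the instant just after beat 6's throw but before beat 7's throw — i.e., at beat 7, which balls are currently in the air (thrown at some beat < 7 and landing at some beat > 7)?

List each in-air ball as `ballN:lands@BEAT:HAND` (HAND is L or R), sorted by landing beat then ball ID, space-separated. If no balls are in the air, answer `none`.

Answer: ball1:lands@8:L

Derivation:
Beat 2 (L): throw ball1 h=2 -> lands@4:L; in-air after throw: [b1@4:L]
Beat 3 (R): throw ball2 h=4 -> lands@7:R; in-air after throw: [b1@4:L b2@7:R]
Beat 4 (L): throw ball1 h=4 -> lands@8:L; in-air after throw: [b2@7:R b1@8:L]
Beat 7 (R): throw ball2 h=2 -> lands@9:R; in-air after throw: [b1@8:L b2@9:R]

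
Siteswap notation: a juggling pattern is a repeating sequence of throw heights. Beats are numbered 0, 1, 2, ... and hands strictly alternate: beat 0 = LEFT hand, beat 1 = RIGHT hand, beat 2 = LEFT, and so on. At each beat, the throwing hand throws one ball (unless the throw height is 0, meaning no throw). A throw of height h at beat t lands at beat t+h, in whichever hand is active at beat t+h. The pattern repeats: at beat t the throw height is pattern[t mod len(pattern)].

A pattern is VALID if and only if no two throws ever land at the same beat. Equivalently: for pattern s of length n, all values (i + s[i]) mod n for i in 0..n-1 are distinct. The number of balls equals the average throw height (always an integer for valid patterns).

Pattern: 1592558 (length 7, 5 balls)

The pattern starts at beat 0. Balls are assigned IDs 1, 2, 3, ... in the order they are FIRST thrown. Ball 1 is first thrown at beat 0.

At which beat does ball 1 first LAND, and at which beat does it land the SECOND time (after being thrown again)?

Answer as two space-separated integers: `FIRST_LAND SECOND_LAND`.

Beat 0 (L): throw ball1 h=1 -> lands@1:R; in-air after throw: [b1@1:R]
Beat 1 (R): throw ball1 h=5 -> lands@6:L; in-air after throw: [b1@6:L]
Beat 2 (L): throw ball2 h=9 -> lands@11:R; in-air after throw: [b1@6:L b2@11:R]
Beat 3 (R): throw ball3 h=2 -> lands@5:R; in-air after throw: [b3@5:R b1@6:L b2@11:R]
Beat 4 (L): throw ball4 h=5 -> lands@9:R; in-air after throw: [b3@5:R b1@6:L b4@9:R b2@11:R]
Beat 5 (R): throw ball3 h=5 -> lands@10:L; in-air after throw: [b1@6:L b4@9:R b3@10:L b2@11:R]
Beat 6 (L): throw ball1 h=8 -> lands@14:L; in-air after throw: [b4@9:R b3@10:L b2@11:R b1@14:L]
Ball 1: thrown@0 h=1 -> first land @1; rethrown@1 h=5 -> second land @6

Answer: 1 6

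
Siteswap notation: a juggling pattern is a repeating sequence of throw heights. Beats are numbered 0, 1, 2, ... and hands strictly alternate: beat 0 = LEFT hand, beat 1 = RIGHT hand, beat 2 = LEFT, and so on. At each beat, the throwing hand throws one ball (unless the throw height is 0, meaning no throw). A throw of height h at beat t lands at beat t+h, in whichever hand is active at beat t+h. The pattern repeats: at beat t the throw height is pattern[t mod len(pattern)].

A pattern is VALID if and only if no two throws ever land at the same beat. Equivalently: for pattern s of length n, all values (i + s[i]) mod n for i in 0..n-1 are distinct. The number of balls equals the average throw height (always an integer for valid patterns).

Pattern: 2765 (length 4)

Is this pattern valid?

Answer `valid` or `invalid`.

Answer: invalid

Derivation:
i=0: (i + s[i]) mod n = (0 + 2) mod 4 = 2
i=1: (i + s[i]) mod n = (1 + 7) mod 4 = 0
i=2: (i + s[i]) mod n = (2 + 6) mod 4 = 0
i=3: (i + s[i]) mod n = (3 + 5) mod 4 = 0
Residues: [2, 0, 0, 0], distinct: False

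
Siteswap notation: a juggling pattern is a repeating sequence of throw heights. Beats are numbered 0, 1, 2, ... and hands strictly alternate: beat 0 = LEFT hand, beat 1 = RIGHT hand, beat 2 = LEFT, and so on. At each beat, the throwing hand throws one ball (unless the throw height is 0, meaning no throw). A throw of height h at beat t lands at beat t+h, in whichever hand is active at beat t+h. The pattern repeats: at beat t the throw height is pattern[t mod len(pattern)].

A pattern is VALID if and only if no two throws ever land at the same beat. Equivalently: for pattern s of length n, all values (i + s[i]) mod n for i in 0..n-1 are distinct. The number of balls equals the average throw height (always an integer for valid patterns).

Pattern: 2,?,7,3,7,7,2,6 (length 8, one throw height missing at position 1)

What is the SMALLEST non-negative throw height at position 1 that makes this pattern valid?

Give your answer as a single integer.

Answer: 6

Derivation:
i=0: (0 + 2) mod 8 = 2
i=1: s[i]=? (unknown)
i=2: (2 + 7) mod 8 = 1
i=3: (3 + 3) mod 8 = 6
i=4: (4 + 7) mod 8 = 3
i=5: (5 + 7) mod 8 = 4
i=6: (6 + 2) mod 8 = 0
i=7: (7 + 6) mod 8 = 5
Known residues: [0, 1, 2, 3, 4, 5, 6]; need a permutation of 0..7, so missing residue r = 7
Need (1 + s) mod 8 = 7; smallest s = (7 - 1) mod 8 = 6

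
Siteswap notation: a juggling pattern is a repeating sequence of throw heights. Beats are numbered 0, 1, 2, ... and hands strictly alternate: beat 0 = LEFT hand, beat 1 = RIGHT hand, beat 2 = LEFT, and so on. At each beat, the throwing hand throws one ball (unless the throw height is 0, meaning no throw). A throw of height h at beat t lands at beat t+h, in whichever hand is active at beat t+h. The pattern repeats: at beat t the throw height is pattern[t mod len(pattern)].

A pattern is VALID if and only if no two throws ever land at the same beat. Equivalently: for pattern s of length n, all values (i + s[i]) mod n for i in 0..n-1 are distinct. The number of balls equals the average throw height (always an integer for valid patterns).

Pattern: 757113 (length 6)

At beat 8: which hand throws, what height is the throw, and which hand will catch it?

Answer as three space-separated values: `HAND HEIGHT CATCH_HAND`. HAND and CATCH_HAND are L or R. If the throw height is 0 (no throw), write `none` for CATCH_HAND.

Beat 8: 8 mod 2 = 0, so hand = L
Throw height = pattern[8 mod 6] = pattern[2] = 7
Lands at beat 8+7=15, 15 mod 2 = 1, so catch hand = R

Answer: L 7 R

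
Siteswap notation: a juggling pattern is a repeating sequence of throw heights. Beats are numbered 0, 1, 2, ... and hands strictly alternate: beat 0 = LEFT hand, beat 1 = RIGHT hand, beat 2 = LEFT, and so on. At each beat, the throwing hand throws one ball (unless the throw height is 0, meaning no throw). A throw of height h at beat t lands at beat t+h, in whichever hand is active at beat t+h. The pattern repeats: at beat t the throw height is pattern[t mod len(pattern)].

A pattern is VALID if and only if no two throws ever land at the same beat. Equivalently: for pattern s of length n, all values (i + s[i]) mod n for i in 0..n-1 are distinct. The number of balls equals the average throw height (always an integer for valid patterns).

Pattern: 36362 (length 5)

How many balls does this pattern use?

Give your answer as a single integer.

Pattern = [3, 6, 3, 6, 2], length n = 5
  position 0: throw height = 3, running sum = 3
  position 1: throw height = 6, running sum = 9
  position 2: throw height = 3, running sum = 12
  position 3: throw height = 6, running sum = 18
  position 4: throw height = 2, running sum = 20
Total sum = 20; balls = sum / n = 20 / 5 = 4

Answer: 4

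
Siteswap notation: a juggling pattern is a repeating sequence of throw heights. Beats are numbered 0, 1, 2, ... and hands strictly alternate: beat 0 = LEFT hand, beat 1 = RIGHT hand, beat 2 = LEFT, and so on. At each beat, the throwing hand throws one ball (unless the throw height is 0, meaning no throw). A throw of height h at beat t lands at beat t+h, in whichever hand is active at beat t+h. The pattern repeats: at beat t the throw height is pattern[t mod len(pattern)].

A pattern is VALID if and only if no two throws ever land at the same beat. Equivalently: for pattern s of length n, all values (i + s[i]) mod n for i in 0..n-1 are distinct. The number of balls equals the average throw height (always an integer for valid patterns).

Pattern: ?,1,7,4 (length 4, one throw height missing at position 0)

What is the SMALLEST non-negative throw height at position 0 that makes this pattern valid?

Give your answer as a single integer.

Answer: 0

Derivation:
i=0: s[i]=? (unknown)
i=1: (1 + 1) mod 4 = 2
i=2: (2 + 7) mod 4 = 1
i=3: (3 + 4) mod 4 = 3
Known residues: [1, 2, 3]; need a permutation of 0..3, so missing residue r = 0
Need (0 + s) mod 4 = 0; smallest s = (0 - 0) mod 4 = 0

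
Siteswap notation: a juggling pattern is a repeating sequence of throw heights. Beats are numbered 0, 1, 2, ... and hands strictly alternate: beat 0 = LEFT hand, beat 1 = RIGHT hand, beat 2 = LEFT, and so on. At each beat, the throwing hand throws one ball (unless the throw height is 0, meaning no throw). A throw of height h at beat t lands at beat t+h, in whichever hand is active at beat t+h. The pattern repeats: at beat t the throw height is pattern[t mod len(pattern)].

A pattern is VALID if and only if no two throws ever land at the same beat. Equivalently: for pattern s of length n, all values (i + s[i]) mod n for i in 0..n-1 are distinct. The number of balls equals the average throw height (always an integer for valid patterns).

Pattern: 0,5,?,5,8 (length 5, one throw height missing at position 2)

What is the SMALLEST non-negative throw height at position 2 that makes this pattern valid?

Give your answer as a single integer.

Answer: 2

Derivation:
i=0: (0 + 0) mod 5 = 0
i=1: (1 + 5) mod 5 = 1
i=2: s[i]=? (unknown)
i=3: (3 + 5) mod 5 = 3
i=4: (4 + 8) mod 5 = 2
Known residues: [0, 1, 2, 3]; need a permutation of 0..4, so missing residue r = 4
Need (2 + s) mod 5 = 4; smallest s = (4 - 2) mod 5 = 2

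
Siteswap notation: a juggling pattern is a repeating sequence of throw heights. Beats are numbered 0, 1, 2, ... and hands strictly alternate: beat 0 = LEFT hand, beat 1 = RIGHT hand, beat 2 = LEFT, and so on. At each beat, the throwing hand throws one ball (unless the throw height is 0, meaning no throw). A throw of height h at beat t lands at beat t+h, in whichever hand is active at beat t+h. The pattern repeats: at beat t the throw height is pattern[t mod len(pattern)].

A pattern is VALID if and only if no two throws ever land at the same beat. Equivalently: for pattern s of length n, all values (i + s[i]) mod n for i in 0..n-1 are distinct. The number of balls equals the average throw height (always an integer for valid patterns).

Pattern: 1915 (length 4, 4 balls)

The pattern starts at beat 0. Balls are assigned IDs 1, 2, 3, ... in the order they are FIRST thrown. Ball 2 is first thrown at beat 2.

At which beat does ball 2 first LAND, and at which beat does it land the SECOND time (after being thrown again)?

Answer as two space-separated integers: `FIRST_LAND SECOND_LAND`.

Answer: 3 8

Derivation:
Beat 0 (L): throw ball1 h=1 -> lands@1:R; in-air after throw: [b1@1:R]
Beat 1 (R): throw ball1 h=9 -> lands@10:L; in-air after throw: [b1@10:L]
Beat 2 (L): throw ball2 h=1 -> lands@3:R; in-air after throw: [b2@3:R b1@10:L]
Beat 3 (R): throw ball2 h=5 -> lands@8:L; in-air after throw: [b2@8:L b1@10:L]
Beat 4 (L): throw ball3 h=1 -> lands@5:R; in-air after throw: [b3@5:R b2@8:L b1@10:L]
Beat 5 (R): throw ball3 h=9 -> lands@14:L; in-air after throw: [b2@8:L b1@10:L b3@14:L]
Beat 6 (L): throw ball4 h=1 -> lands@7:R; in-air after throw: [b4@7:R b2@8:L b1@10:L b3@14:L]
Beat 7 (R): throw ball4 h=5 -> lands@12:L; in-air after throw: [b2@8:L b1@10:L b4@12:L b3@14:L]
Beat 8 (L): throw ball2 h=1 -> lands@9:R; in-air after throw: [b2@9:R b1@10:L b4@12:L b3@14:L]
Ball 2: thrown@2 h=1 -> first land @3; rethrown@3 h=5 -> second land @8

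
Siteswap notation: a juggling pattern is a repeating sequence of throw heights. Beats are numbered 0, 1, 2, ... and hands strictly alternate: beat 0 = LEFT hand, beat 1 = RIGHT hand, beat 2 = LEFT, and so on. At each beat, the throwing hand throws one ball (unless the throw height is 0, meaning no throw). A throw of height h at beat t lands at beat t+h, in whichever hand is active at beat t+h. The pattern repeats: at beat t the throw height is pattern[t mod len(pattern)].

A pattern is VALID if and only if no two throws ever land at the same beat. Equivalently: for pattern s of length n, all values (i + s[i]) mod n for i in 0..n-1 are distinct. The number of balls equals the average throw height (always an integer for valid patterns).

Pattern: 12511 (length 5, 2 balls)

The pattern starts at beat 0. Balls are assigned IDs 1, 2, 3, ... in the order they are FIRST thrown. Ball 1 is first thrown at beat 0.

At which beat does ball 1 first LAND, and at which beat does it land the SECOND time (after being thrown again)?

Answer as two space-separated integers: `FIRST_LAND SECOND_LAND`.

Answer: 1 3

Derivation:
Beat 0 (L): throw ball1 h=1 -> lands@1:R; in-air after throw: [b1@1:R]
Beat 1 (R): throw ball1 h=2 -> lands@3:R; in-air after throw: [b1@3:R]
Beat 2 (L): throw ball2 h=5 -> lands@7:R; in-air after throw: [b1@3:R b2@7:R]
Beat 3 (R): throw ball1 h=1 -> lands@4:L; in-air after throw: [b1@4:L b2@7:R]
Ball 1: thrown@0 h=1 -> first land @1; rethrown@1 h=2 -> second land @3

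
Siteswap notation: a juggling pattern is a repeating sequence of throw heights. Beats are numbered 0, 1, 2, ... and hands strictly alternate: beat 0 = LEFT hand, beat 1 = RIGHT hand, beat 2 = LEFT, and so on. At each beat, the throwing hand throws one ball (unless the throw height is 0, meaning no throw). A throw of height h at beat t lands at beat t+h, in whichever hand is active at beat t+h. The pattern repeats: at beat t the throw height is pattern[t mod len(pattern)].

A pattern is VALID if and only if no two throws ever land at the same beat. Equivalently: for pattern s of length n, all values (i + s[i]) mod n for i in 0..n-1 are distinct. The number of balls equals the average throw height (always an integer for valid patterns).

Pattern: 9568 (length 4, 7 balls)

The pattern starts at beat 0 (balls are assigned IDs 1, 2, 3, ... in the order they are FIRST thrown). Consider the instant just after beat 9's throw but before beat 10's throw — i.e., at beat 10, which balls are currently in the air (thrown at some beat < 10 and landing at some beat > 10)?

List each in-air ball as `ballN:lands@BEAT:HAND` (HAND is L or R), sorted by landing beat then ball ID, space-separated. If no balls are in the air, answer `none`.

Answer: ball4:lands@11:R ball2:lands@12:L ball5:lands@13:R ball1:lands@14:L ball7:lands@15:R ball3:lands@17:R

Derivation:
Beat 0 (L): throw ball1 h=9 -> lands@9:R; in-air after throw: [b1@9:R]
Beat 1 (R): throw ball2 h=5 -> lands@6:L; in-air after throw: [b2@6:L b1@9:R]
Beat 2 (L): throw ball3 h=6 -> lands@8:L; in-air after throw: [b2@6:L b3@8:L b1@9:R]
Beat 3 (R): throw ball4 h=8 -> lands@11:R; in-air after throw: [b2@6:L b3@8:L b1@9:R b4@11:R]
Beat 4 (L): throw ball5 h=9 -> lands@13:R; in-air after throw: [b2@6:L b3@8:L b1@9:R b4@11:R b5@13:R]
Beat 5 (R): throw ball6 h=5 -> lands@10:L; in-air after throw: [b2@6:L b3@8:L b1@9:R b6@10:L b4@11:R b5@13:R]
Beat 6 (L): throw ball2 h=6 -> lands@12:L; in-air after throw: [b3@8:L b1@9:R b6@10:L b4@11:R b2@12:L b5@13:R]
Beat 7 (R): throw ball7 h=8 -> lands@15:R; in-air after throw: [b3@8:L b1@9:R b6@10:L b4@11:R b2@12:L b5@13:R b7@15:R]
Beat 8 (L): throw ball3 h=9 -> lands@17:R; in-air after throw: [b1@9:R b6@10:L b4@11:R b2@12:L b5@13:R b7@15:R b3@17:R]
Beat 9 (R): throw ball1 h=5 -> lands@14:L; in-air after throw: [b6@10:L b4@11:R b2@12:L b5@13:R b1@14:L b7@15:R b3@17:R]
Beat 10 (L): throw ball6 h=6 -> lands@16:L; in-air after throw: [b4@11:R b2@12:L b5@13:R b1@14:L b7@15:R b6@16:L b3@17:R]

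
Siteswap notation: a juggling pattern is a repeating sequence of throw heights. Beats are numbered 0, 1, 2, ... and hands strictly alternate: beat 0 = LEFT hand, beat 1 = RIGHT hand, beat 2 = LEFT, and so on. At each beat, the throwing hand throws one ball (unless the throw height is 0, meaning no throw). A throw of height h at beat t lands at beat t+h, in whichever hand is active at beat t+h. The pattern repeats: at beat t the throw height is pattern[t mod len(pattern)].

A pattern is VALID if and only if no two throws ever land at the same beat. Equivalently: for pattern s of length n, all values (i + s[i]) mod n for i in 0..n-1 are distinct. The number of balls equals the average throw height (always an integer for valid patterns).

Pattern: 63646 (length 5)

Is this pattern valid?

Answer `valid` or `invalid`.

Answer: valid

Derivation:
i=0: (i + s[i]) mod n = (0 + 6) mod 5 = 1
i=1: (i + s[i]) mod n = (1 + 3) mod 5 = 4
i=2: (i + s[i]) mod n = (2 + 6) mod 5 = 3
i=3: (i + s[i]) mod n = (3 + 4) mod 5 = 2
i=4: (i + s[i]) mod n = (4 + 6) mod 5 = 0
Residues: [1, 4, 3, 2, 0], distinct: True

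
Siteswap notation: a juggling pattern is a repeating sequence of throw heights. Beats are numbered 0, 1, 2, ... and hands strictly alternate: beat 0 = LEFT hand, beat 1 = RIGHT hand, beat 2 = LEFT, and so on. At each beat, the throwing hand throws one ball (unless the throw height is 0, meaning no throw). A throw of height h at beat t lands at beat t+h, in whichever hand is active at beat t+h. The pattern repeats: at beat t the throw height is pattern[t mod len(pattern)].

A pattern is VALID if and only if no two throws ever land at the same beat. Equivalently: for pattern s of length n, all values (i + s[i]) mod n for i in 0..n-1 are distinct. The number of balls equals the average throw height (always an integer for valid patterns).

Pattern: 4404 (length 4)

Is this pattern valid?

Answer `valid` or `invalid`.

Answer: valid

Derivation:
i=0: (i + s[i]) mod n = (0 + 4) mod 4 = 0
i=1: (i + s[i]) mod n = (1 + 4) mod 4 = 1
i=2: (i + s[i]) mod n = (2 + 0) mod 4 = 2
i=3: (i + s[i]) mod n = (3 + 4) mod 4 = 3
Residues: [0, 1, 2, 3], distinct: True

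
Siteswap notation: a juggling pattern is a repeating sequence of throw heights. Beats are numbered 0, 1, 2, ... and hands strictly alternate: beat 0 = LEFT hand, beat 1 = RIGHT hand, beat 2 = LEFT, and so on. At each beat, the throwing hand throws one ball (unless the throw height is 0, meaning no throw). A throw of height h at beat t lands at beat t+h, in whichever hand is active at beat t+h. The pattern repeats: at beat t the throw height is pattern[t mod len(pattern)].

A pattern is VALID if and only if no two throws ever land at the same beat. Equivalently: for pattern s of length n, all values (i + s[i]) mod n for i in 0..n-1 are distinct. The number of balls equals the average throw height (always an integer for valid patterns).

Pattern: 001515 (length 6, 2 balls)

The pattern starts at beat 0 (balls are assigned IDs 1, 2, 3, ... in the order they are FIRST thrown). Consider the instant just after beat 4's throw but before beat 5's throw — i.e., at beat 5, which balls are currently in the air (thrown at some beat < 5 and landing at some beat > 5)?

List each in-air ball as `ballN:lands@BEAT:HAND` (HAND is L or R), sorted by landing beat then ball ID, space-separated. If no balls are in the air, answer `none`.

Beat 2 (L): throw ball1 h=1 -> lands@3:R; in-air after throw: [b1@3:R]
Beat 3 (R): throw ball1 h=5 -> lands@8:L; in-air after throw: [b1@8:L]
Beat 4 (L): throw ball2 h=1 -> lands@5:R; in-air after throw: [b2@5:R b1@8:L]
Beat 5 (R): throw ball2 h=5 -> lands@10:L; in-air after throw: [b1@8:L b2@10:L]

Answer: ball1:lands@8:L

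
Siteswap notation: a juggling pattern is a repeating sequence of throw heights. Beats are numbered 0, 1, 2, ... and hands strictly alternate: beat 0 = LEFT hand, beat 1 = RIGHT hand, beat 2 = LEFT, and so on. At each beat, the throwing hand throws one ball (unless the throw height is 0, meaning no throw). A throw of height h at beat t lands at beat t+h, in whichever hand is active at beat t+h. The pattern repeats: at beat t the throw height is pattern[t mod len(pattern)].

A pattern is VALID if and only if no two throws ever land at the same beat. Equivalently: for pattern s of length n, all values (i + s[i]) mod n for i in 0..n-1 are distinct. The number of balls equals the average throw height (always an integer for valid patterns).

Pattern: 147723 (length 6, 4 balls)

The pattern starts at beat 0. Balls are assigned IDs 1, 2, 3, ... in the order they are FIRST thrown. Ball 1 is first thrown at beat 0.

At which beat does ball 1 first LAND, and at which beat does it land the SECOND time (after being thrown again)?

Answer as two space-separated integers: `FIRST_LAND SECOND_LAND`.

Beat 0 (L): throw ball1 h=1 -> lands@1:R; in-air after throw: [b1@1:R]
Beat 1 (R): throw ball1 h=4 -> lands@5:R; in-air after throw: [b1@5:R]
Beat 2 (L): throw ball2 h=7 -> lands@9:R; in-air after throw: [b1@5:R b2@9:R]
Beat 3 (R): throw ball3 h=7 -> lands@10:L; in-air after throw: [b1@5:R b2@9:R b3@10:L]
Beat 4 (L): throw ball4 h=2 -> lands@6:L; in-air after throw: [b1@5:R b4@6:L b2@9:R b3@10:L]
Beat 5 (R): throw ball1 h=3 -> lands@8:L; in-air after throw: [b4@6:L b1@8:L b2@9:R b3@10:L]
Ball 1: thrown@0 h=1 -> first land @1; rethrown@1 h=4 -> second land @5

Answer: 1 5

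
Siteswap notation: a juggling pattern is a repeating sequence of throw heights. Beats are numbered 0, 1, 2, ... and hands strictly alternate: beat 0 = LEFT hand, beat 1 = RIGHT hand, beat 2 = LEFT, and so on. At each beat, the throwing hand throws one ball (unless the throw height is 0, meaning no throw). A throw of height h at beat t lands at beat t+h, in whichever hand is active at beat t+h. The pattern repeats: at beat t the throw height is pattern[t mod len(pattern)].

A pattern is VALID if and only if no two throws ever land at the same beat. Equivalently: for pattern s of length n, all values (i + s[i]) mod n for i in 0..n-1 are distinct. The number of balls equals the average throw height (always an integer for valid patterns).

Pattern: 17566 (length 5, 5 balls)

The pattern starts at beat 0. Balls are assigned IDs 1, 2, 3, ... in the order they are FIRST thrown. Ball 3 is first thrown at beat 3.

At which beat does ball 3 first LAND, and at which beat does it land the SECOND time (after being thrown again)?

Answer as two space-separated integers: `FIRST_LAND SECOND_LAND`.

Answer: 9 15

Derivation:
Beat 0 (L): throw ball1 h=1 -> lands@1:R; in-air after throw: [b1@1:R]
Beat 1 (R): throw ball1 h=7 -> lands@8:L; in-air after throw: [b1@8:L]
Beat 2 (L): throw ball2 h=5 -> lands@7:R; in-air after throw: [b2@7:R b1@8:L]
Beat 3 (R): throw ball3 h=6 -> lands@9:R; in-air after throw: [b2@7:R b1@8:L b3@9:R]
Beat 4 (L): throw ball4 h=6 -> lands@10:L; in-air after throw: [b2@7:R b1@8:L b3@9:R b4@10:L]
Beat 5 (R): throw ball5 h=1 -> lands@6:L; in-air after throw: [b5@6:L b2@7:R b1@8:L b3@9:R b4@10:L]
Beat 6 (L): throw ball5 h=7 -> lands@13:R; in-air after throw: [b2@7:R b1@8:L b3@9:R b4@10:L b5@13:R]
Beat 7 (R): throw ball2 h=5 -> lands@12:L; in-air after throw: [b1@8:L b3@9:R b4@10:L b2@12:L b5@13:R]
Beat 8 (L): throw ball1 h=6 -> lands@14:L; in-air after throw: [b3@9:R b4@10:L b2@12:L b5@13:R b1@14:L]
Beat 9 (R): throw ball3 h=6 -> lands@15:R; in-air after throw: [b4@10:L b2@12:L b5@13:R b1@14:L b3@15:R]
Beat 10 (L): throw ball4 h=1 -> lands@11:R; in-air after throw: [b4@11:R b2@12:L b5@13:R b1@14:L b3@15:R]
Beat 11 (R): throw ball4 h=7 -> lands@18:L; in-air after throw: [b2@12:L b5@13:R b1@14:L b3@15:R b4@18:L]
Beat 12 (L): throw ball2 h=5 -> lands@17:R; in-air after throw: [b5@13:R b1@14:L b3@15:R b2@17:R b4@18:L]
Beat 13 (R): throw ball5 h=6 -> lands@19:R; in-air after throw: [b1@14:L b3@15:R b2@17:R b4@18:L b5@19:R]
Ball 3: thrown@3 h=6 -> first land @9; rethrown@9 h=6 -> second land @15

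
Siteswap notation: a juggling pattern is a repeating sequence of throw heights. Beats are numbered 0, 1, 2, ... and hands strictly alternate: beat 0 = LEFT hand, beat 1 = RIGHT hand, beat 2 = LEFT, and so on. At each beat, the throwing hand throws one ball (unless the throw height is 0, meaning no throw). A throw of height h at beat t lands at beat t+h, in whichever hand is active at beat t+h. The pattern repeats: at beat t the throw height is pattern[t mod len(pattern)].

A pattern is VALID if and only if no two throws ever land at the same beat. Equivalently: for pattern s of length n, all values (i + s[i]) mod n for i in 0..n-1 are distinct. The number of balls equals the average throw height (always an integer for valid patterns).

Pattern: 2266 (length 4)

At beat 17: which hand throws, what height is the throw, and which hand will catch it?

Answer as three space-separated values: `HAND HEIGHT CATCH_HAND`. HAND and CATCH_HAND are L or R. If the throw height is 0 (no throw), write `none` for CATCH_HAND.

Beat 17: 17 mod 2 = 1, so hand = R
Throw height = pattern[17 mod 4] = pattern[1] = 2
Lands at beat 17+2=19, 19 mod 2 = 1, so catch hand = R

Answer: R 2 R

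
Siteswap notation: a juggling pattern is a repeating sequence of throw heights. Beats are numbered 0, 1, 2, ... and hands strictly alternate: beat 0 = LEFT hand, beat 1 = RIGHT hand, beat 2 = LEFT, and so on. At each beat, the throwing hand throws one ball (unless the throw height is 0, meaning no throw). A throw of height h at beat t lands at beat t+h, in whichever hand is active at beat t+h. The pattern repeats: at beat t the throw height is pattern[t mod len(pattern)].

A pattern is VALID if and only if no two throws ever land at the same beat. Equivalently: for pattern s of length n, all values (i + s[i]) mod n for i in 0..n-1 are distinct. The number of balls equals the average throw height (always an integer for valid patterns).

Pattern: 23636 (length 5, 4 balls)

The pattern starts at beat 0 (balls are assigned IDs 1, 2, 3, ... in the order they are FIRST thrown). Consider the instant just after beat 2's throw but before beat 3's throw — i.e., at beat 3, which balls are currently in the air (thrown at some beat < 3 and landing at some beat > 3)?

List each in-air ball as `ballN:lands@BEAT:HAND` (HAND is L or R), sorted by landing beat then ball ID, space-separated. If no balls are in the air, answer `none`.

Answer: ball2:lands@4:L ball1:lands@8:L

Derivation:
Beat 0 (L): throw ball1 h=2 -> lands@2:L; in-air after throw: [b1@2:L]
Beat 1 (R): throw ball2 h=3 -> lands@4:L; in-air after throw: [b1@2:L b2@4:L]
Beat 2 (L): throw ball1 h=6 -> lands@8:L; in-air after throw: [b2@4:L b1@8:L]
Beat 3 (R): throw ball3 h=3 -> lands@6:L; in-air after throw: [b2@4:L b3@6:L b1@8:L]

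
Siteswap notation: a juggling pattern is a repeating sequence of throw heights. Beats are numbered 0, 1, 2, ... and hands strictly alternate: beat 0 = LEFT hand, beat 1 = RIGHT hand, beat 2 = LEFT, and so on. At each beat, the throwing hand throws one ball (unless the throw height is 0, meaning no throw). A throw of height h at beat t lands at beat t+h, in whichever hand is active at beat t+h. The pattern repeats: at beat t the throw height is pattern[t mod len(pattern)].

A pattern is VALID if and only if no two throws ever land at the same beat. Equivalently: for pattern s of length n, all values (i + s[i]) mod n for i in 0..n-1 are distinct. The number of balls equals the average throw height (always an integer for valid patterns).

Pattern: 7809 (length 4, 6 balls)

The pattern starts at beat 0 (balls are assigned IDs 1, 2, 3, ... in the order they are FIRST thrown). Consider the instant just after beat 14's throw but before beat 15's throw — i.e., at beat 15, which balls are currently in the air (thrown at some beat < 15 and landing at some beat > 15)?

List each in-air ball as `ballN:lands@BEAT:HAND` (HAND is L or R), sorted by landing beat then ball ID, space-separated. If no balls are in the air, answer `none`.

Answer: ball1:lands@16:L ball2:lands@17:R ball3:lands@19:R ball4:lands@20:L ball5:lands@21:R

Derivation:
Beat 0 (L): throw ball1 h=7 -> lands@7:R; in-air after throw: [b1@7:R]
Beat 1 (R): throw ball2 h=8 -> lands@9:R; in-air after throw: [b1@7:R b2@9:R]
Beat 3 (R): throw ball3 h=9 -> lands@12:L; in-air after throw: [b1@7:R b2@9:R b3@12:L]
Beat 4 (L): throw ball4 h=7 -> lands@11:R; in-air after throw: [b1@7:R b2@9:R b4@11:R b3@12:L]
Beat 5 (R): throw ball5 h=8 -> lands@13:R; in-air after throw: [b1@7:R b2@9:R b4@11:R b3@12:L b5@13:R]
Beat 7 (R): throw ball1 h=9 -> lands@16:L; in-air after throw: [b2@9:R b4@11:R b3@12:L b5@13:R b1@16:L]
Beat 8 (L): throw ball6 h=7 -> lands@15:R; in-air after throw: [b2@9:R b4@11:R b3@12:L b5@13:R b6@15:R b1@16:L]
Beat 9 (R): throw ball2 h=8 -> lands@17:R; in-air after throw: [b4@11:R b3@12:L b5@13:R b6@15:R b1@16:L b2@17:R]
Beat 11 (R): throw ball4 h=9 -> lands@20:L; in-air after throw: [b3@12:L b5@13:R b6@15:R b1@16:L b2@17:R b4@20:L]
Beat 12 (L): throw ball3 h=7 -> lands@19:R; in-air after throw: [b5@13:R b6@15:R b1@16:L b2@17:R b3@19:R b4@20:L]
Beat 13 (R): throw ball5 h=8 -> lands@21:R; in-air after throw: [b6@15:R b1@16:L b2@17:R b3@19:R b4@20:L b5@21:R]
Beat 15 (R): throw ball6 h=9 -> lands@24:L; in-air after throw: [b1@16:L b2@17:R b3@19:R b4@20:L b5@21:R b6@24:L]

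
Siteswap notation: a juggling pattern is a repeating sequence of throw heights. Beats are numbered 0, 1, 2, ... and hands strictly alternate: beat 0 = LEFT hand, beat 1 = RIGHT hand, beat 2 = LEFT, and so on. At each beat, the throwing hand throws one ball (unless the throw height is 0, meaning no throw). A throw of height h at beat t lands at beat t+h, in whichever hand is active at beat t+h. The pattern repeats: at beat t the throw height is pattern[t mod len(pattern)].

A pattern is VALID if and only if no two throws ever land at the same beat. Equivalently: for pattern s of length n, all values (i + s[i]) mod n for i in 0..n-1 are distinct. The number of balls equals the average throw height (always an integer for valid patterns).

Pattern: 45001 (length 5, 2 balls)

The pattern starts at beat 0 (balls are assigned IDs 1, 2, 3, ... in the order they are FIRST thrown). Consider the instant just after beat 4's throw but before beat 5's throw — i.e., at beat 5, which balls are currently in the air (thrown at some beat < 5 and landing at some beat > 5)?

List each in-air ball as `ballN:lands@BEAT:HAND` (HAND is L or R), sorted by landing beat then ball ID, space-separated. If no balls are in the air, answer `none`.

Beat 0 (L): throw ball1 h=4 -> lands@4:L; in-air after throw: [b1@4:L]
Beat 1 (R): throw ball2 h=5 -> lands@6:L; in-air after throw: [b1@4:L b2@6:L]
Beat 4 (L): throw ball1 h=1 -> lands@5:R; in-air after throw: [b1@5:R b2@6:L]
Beat 5 (R): throw ball1 h=4 -> lands@9:R; in-air after throw: [b2@6:L b1@9:R]

Answer: ball2:lands@6:L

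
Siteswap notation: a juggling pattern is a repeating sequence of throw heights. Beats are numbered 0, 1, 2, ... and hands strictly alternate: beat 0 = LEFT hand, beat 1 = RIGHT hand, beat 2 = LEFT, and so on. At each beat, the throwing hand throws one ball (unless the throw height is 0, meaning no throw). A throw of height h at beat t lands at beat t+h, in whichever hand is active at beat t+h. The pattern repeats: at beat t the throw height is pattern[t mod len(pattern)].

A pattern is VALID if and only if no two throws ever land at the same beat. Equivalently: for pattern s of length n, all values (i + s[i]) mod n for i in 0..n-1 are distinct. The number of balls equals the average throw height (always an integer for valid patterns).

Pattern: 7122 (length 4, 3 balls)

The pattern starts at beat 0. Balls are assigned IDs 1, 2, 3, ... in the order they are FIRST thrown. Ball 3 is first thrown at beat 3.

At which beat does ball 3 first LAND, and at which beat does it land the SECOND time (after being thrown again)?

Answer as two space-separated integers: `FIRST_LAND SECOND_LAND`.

Answer: 5 6

Derivation:
Beat 0 (L): throw ball1 h=7 -> lands@7:R; in-air after throw: [b1@7:R]
Beat 1 (R): throw ball2 h=1 -> lands@2:L; in-air after throw: [b2@2:L b1@7:R]
Beat 2 (L): throw ball2 h=2 -> lands@4:L; in-air after throw: [b2@4:L b1@7:R]
Beat 3 (R): throw ball3 h=2 -> lands@5:R; in-air after throw: [b2@4:L b3@5:R b1@7:R]
Beat 4 (L): throw ball2 h=7 -> lands@11:R; in-air after throw: [b3@5:R b1@7:R b2@11:R]
Beat 5 (R): throw ball3 h=1 -> lands@6:L; in-air after throw: [b3@6:L b1@7:R b2@11:R]
Beat 6 (L): throw ball3 h=2 -> lands@8:L; in-air after throw: [b1@7:R b3@8:L b2@11:R]
Ball 3: thrown@3 h=2 -> first land @5; rethrown@5 h=1 -> second land @6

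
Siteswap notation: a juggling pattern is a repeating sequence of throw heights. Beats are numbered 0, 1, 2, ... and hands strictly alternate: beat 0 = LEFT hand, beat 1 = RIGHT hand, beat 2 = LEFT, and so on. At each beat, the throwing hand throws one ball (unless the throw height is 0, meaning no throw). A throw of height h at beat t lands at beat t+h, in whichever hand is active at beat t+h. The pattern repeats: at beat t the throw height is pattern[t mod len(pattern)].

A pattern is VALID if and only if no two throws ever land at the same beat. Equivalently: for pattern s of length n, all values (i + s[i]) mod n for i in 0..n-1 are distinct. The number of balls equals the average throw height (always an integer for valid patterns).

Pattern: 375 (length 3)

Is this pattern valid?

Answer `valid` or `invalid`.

Answer: valid

Derivation:
i=0: (i + s[i]) mod n = (0 + 3) mod 3 = 0
i=1: (i + s[i]) mod n = (1 + 7) mod 3 = 2
i=2: (i + s[i]) mod n = (2 + 5) mod 3 = 1
Residues: [0, 2, 1], distinct: True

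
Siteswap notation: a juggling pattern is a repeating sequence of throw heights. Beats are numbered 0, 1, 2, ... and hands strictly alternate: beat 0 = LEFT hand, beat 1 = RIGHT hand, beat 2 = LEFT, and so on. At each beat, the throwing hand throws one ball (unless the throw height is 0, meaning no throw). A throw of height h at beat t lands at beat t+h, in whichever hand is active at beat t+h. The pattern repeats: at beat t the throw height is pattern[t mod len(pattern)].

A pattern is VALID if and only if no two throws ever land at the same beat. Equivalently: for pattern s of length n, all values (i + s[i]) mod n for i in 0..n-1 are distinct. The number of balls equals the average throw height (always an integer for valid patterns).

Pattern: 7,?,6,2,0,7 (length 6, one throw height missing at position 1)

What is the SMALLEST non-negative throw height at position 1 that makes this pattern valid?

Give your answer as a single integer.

i=0: (0 + 7) mod 6 = 1
i=1: s[i]=? (unknown)
i=2: (2 + 6) mod 6 = 2
i=3: (3 + 2) mod 6 = 5
i=4: (4 + 0) mod 6 = 4
i=5: (5 + 7) mod 6 = 0
Known residues: [0, 1, 2, 4, 5]; need a permutation of 0..5, so missing residue r = 3
Need (1 + s) mod 6 = 3; smallest s = (3 - 1) mod 6 = 2

Answer: 2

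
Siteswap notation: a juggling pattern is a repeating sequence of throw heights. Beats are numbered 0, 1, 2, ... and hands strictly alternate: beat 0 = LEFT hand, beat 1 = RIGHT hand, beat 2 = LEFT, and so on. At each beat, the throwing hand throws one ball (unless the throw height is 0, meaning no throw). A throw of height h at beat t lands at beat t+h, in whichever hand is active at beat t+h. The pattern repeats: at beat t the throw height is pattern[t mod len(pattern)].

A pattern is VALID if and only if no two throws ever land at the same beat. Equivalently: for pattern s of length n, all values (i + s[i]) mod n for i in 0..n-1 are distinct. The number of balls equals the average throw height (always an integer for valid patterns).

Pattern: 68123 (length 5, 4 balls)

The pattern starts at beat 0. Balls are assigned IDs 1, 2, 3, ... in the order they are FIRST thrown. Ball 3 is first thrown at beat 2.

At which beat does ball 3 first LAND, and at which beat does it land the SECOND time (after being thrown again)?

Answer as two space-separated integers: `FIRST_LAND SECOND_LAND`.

Beat 0 (L): throw ball1 h=6 -> lands@6:L; in-air after throw: [b1@6:L]
Beat 1 (R): throw ball2 h=8 -> lands@9:R; in-air after throw: [b1@6:L b2@9:R]
Beat 2 (L): throw ball3 h=1 -> lands@3:R; in-air after throw: [b3@3:R b1@6:L b2@9:R]
Beat 3 (R): throw ball3 h=2 -> lands@5:R; in-air after throw: [b3@5:R b1@6:L b2@9:R]
Beat 4 (L): throw ball4 h=3 -> lands@7:R; in-air after throw: [b3@5:R b1@6:L b4@7:R b2@9:R]
Beat 5 (R): throw ball3 h=6 -> lands@11:R; in-air after throw: [b1@6:L b4@7:R b2@9:R b3@11:R]
Ball 3: thrown@2 h=1 -> first land @3; rethrown@3 h=2 -> second land @5

Answer: 3 5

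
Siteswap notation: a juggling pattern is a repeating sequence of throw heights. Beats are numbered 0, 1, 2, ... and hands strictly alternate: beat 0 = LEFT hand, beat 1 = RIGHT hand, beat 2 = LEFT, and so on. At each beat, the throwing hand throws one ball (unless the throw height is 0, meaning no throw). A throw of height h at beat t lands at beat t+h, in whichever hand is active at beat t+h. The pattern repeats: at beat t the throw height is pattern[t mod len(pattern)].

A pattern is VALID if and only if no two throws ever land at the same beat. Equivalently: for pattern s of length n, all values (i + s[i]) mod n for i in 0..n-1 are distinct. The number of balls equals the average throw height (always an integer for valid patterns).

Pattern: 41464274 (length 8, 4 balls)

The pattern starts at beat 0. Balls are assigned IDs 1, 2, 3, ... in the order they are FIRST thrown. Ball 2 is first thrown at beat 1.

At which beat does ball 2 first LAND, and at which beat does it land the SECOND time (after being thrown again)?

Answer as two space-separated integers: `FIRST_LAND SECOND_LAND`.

Beat 0 (L): throw ball1 h=4 -> lands@4:L; in-air after throw: [b1@4:L]
Beat 1 (R): throw ball2 h=1 -> lands@2:L; in-air after throw: [b2@2:L b1@4:L]
Beat 2 (L): throw ball2 h=4 -> lands@6:L; in-air after throw: [b1@4:L b2@6:L]
Beat 3 (R): throw ball3 h=6 -> lands@9:R; in-air after throw: [b1@4:L b2@6:L b3@9:R]
Beat 4 (L): throw ball1 h=4 -> lands@8:L; in-air after throw: [b2@6:L b1@8:L b3@9:R]
Beat 5 (R): throw ball4 h=2 -> lands@7:R; in-air after throw: [b2@6:L b4@7:R b1@8:L b3@9:R]
Beat 6 (L): throw ball2 h=7 -> lands@13:R; in-air after throw: [b4@7:R b1@8:L b3@9:R b2@13:R]
Ball 2: thrown@1 h=1 -> first land @2; rethrown@2 h=4 -> second land @6

Answer: 2 6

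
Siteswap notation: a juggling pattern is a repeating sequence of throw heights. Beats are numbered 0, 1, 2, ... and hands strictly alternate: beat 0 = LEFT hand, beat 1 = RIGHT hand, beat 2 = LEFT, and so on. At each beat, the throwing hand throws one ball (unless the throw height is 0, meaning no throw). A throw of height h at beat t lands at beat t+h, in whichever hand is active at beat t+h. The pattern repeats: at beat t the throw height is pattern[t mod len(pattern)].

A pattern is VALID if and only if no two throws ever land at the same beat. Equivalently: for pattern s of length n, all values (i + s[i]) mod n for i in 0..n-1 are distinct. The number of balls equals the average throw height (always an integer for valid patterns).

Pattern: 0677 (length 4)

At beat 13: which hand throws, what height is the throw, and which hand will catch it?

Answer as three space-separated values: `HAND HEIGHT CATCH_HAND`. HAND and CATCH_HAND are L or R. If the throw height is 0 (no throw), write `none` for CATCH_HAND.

Answer: R 6 R

Derivation:
Beat 13: 13 mod 2 = 1, so hand = R
Throw height = pattern[13 mod 4] = pattern[1] = 6
Lands at beat 13+6=19, 19 mod 2 = 1, so catch hand = R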